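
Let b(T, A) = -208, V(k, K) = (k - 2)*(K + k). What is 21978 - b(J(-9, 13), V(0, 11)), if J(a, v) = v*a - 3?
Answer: 22186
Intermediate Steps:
J(a, v) = -3 + a*v (J(a, v) = a*v - 3 = -3 + a*v)
V(k, K) = (-2 + k)*(K + k)
21978 - b(J(-9, 13), V(0, 11)) = 21978 - 1*(-208) = 21978 + 208 = 22186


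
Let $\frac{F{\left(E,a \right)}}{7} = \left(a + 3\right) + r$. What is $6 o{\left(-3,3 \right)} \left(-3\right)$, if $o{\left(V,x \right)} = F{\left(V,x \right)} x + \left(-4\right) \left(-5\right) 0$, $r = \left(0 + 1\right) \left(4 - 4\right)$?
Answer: $-2268$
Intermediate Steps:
$r = 0$ ($r = 1 \cdot 0 = 0$)
$F{\left(E,a \right)} = 21 + 7 a$ ($F{\left(E,a \right)} = 7 \left(\left(a + 3\right) + 0\right) = 7 \left(\left(3 + a\right) + 0\right) = 7 \left(3 + a\right) = 21 + 7 a$)
$o{\left(V,x \right)} = x \left(21 + 7 x\right)$ ($o{\left(V,x \right)} = \left(21 + 7 x\right) x + \left(-4\right) \left(-5\right) 0 = x \left(21 + 7 x\right) + 20 \cdot 0 = x \left(21 + 7 x\right) + 0 = x \left(21 + 7 x\right)$)
$6 o{\left(-3,3 \right)} \left(-3\right) = 6 \cdot 7 \cdot 3 \left(3 + 3\right) \left(-3\right) = 6 \cdot 7 \cdot 3 \cdot 6 \left(-3\right) = 6 \cdot 126 \left(-3\right) = 756 \left(-3\right) = -2268$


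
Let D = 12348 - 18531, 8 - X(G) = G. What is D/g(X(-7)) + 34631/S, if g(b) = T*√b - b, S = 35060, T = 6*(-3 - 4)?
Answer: -52068787/20439980 + 28854*√15/2915 ≈ 35.789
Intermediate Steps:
X(G) = 8 - G
T = -42 (T = 6*(-7) = -42)
D = -6183
g(b) = -b - 42*√b (g(b) = -42*√b - b = -b - 42*√b)
D/g(X(-7)) + 34631/S = -6183/(-(8 - 1*(-7)) - 42*√(8 - 1*(-7))) + 34631/35060 = -6183/(-(8 + 7) - 42*√(8 + 7)) + 34631*(1/35060) = -6183/(-1*15 - 42*√15) + 34631/35060 = -6183/(-15 - 42*√15) + 34631/35060 = 34631/35060 - 6183/(-15 - 42*√15)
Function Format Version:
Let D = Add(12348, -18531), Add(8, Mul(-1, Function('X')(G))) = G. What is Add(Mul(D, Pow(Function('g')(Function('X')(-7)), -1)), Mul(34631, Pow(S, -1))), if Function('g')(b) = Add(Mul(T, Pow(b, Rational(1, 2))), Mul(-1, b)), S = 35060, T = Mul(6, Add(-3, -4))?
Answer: Add(Rational(-52068787, 20439980), Mul(Rational(28854, 2915), Pow(15, Rational(1, 2)))) ≈ 35.789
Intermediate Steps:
Function('X')(G) = Add(8, Mul(-1, G))
T = -42 (T = Mul(6, -7) = -42)
D = -6183
Function('g')(b) = Add(Mul(-1, b), Mul(-42, Pow(b, Rational(1, 2)))) (Function('g')(b) = Add(Mul(-42, Pow(b, Rational(1, 2))), Mul(-1, b)) = Add(Mul(-1, b), Mul(-42, Pow(b, Rational(1, 2)))))
Add(Mul(D, Pow(Function('g')(Function('X')(-7)), -1)), Mul(34631, Pow(S, -1))) = Add(Mul(-6183, Pow(Add(Mul(-1, Add(8, Mul(-1, -7))), Mul(-42, Pow(Add(8, Mul(-1, -7)), Rational(1, 2)))), -1)), Mul(34631, Pow(35060, -1))) = Add(Mul(-6183, Pow(Add(Mul(-1, Add(8, 7)), Mul(-42, Pow(Add(8, 7), Rational(1, 2)))), -1)), Mul(34631, Rational(1, 35060))) = Add(Mul(-6183, Pow(Add(Mul(-1, 15), Mul(-42, Pow(15, Rational(1, 2)))), -1)), Rational(34631, 35060)) = Add(Mul(-6183, Pow(Add(-15, Mul(-42, Pow(15, Rational(1, 2)))), -1)), Rational(34631, 35060)) = Add(Rational(34631, 35060), Mul(-6183, Pow(Add(-15, Mul(-42, Pow(15, Rational(1, 2)))), -1)))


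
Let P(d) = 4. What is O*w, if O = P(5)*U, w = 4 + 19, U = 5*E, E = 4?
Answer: 1840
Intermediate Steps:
U = 20 (U = 5*4 = 20)
w = 23
O = 80 (O = 4*20 = 80)
O*w = 80*23 = 1840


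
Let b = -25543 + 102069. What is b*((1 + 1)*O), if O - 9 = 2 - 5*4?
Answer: -1377468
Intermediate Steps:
O = -9 (O = 9 + (2 - 5*4) = 9 + (2 - 20) = 9 - 18 = -9)
b = 76526
b*((1 + 1)*O) = 76526*((1 + 1)*(-9)) = 76526*(2*(-9)) = 76526*(-18) = -1377468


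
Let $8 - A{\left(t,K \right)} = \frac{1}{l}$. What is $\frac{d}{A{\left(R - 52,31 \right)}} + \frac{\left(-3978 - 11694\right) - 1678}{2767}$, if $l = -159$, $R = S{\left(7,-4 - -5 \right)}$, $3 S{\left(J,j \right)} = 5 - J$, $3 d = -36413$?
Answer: $- \frac{5362089413}{3522391} \approx -1522.3$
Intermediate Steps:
$d = - \frac{36413}{3}$ ($d = \frac{1}{3} \left(-36413\right) = - \frac{36413}{3} \approx -12138.0$)
$S{\left(J,j \right)} = \frac{5}{3} - \frac{J}{3}$ ($S{\left(J,j \right)} = \frac{5 - J}{3} = \frac{5}{3} - \frac{J}{3}$)
$R = - \frac{2}{3}$ ($R = \frac{5}{3} - \frac{7}{3} = - \frac{2}{3} \approx -0.66667$)
$A{\left(t,K \right)} = \frac{1273}{159}$ ($A{\left(t,K \right)} = 8 - \frac{1}{-159} = 8 - - \frac{1}{159} = 8 + \frac{1}{159} = \frac{1273}{159}$)
$\frac{d}{A{\left(R - 52,31 \right)}} + \frac{\left(-3978 - 11694\right) - 1678}{2767} = - \frac{36413}{3 \cdot \frac{1273}{159}} + \frac{\left(-3978 - 11694\right) - 1678}{2767} = \left(- \frac{36413}{3}\right) \frac{159}{1273} + \left(-15672 - 1678\right) \frac{1}{2767} = - \frac{1929889}{1273} - \frac{17350}{2767} = - \frac{5362089413}{3522391}$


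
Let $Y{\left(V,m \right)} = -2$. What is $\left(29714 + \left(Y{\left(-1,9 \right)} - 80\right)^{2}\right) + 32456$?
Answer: $68894$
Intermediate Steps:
$\left(29714 + \left(Y{\left(-1,9 \right)} - 80\right)^{2}\right) + 32456 = \left(29714 + \left(-2 - 80\right)^{2}\right) + 32456 = \left(29714 + \left(-82\right)^{2}\right) + 32456 = \left(29714 + 6724\right) + 32456 = 36438 + 32456 = 68894$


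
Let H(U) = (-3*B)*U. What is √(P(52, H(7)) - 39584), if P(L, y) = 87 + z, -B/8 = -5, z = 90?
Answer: I*√39407 ≈ 198.51*I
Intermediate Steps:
B = 40 (B = -8*(-5) = 40)
H(U) = -120*U (H(U) = (-3*40)*U = -120*U)
P(L, y) = 177 (P(L, y) = 87 + 90 = 177)
√(P(52, H(7)) - 39584) = √(177 - 39584) = √(-39407) = I*√39407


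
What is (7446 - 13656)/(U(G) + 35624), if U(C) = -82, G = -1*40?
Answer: -3105/17771 ≈ -0.17472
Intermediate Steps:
G = -40
(7446 - 13656)/(U(G) + 35624) = (7446 - 13656)/(-82 + 35624) = -6210/35542 = -6210*1/35542 = -3105/17771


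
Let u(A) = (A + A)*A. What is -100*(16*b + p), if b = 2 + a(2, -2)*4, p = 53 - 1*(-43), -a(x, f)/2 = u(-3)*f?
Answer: -473600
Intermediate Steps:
u(A) = 2*A**2 (u(A) = (2*A)*A = 2*A**2)
a(x, f) = -36*f (a(x, f) = -2*2*(-3)**2*f = -2*2*9*f = -36*f)
p = 96 (p = 53 + 43 = 96)
b = 290 (b = 2 - 36*(-2)*4 = 2 + 72*4 = 2 + 288 = 290)
-100*(16*b + p) = -100*(16*290 + 96) = -100*(4640 + 96) = -100*4736 = -473600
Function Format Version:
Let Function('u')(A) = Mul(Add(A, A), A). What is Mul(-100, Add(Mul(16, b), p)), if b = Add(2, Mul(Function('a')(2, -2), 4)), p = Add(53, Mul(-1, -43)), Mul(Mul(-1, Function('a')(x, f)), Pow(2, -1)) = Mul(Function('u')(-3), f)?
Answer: -473600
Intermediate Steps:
Function('u')(A) = Mul(2, Pow(A, 2)) (Function('u')(A) = Mul(Mul(2, A), A) = Mul(2, Pow(A, 2)))
Function('a')(x, f) = Mul(-36, f) (Function('a')(x, f) = Mul(-2, Mul(Mul(2, Pow(-3, 2)), f)) = Mul(-2, Mul(Mul(2, 9), f)) = Mul(-2, Mul(18, f)) = Mul(-36, f))
p = 96 (p = Add(53, 43) = 96)
b = 290 (b = Add(2, Mul(Mul(-36, -2), 4)) = Add(2, Mul(72, 4)) = Add(2, 288) = 290)
Mul(-100, Add(Mul(16, b), p)) = Mul(-100, Add(Mul(16, 290), 96)) = Mul(-100, Add(4640, 96)) = Mul(-100, 4736) = -473600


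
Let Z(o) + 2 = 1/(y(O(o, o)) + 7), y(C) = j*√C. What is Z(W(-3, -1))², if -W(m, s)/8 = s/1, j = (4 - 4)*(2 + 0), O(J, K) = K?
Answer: 169/49 ≈ 3.4490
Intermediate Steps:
j = 0 (j = 0*2 = 0)
y(C) = 0 (y(C) = 0*√C = 0)
W(m, s) = -8*s (W(m, s) = -8*s/1 = -8*s)
Z(o) = -13/7 (Z(o) = -2 + 1/(0 + 7) = -2 + 1/7 = -2 + ⅐ = -13/7)
Z(W(-3, -1))² = (-13/7)² = 169/49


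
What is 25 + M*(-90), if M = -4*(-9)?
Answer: -3215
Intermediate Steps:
M = 36
25 + M*(-90) = 25 + 36*(-90) = 25 - 3240 = -3215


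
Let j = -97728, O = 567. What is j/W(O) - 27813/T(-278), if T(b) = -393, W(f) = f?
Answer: -2515237/24759 ≈ -101.59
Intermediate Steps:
j/W(O) - 27813/T(-278) = -97728/567 - 27813/(-393) = -97728*1/567 - 27813*(-1/393) = -32576/189 + 9271/131 = -2515237/24759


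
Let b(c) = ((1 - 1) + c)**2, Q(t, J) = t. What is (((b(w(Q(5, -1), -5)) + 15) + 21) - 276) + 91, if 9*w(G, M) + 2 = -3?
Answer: -12044/81 ≈ -148.69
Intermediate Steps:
w(G, M) = -5/9 (w(G, M) = -2/9 + (1/9)*(-3) = -2/9 - 1/3 = -5/9)
b(c) = c**2 (b(c) = (0 + c)**2 = c**2)
(((b(w(Q(5, -1), -5)) + 15) + 21) - 276) + 91 = ((((-5/9)**2 + 15) + 21) - 276) + 91 = (((25/81 + 15) + 21) - 276) + 91 = ((1240/81 + 21) - 276) + 91 = (2941/81 - 276) + 91 = -19415/81 + 91 = -12044/81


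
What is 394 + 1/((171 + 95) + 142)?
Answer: 160753/408 ≈ 394.00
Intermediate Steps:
394 + 1/((171 + 95) + 142) = 394 + 1/(266 + 142) = 394 + 1/408 = 160753/408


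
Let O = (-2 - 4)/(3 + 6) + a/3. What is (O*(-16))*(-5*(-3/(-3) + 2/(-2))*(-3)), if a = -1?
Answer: 0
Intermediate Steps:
O = -1 (O = (-2 - 4)/(3 + 6) - 1/3 = -6/9 - 1*1/3 = -6*1/9 - 1/3 = -2/3 - 1/3 = -1)
(O*(-16))*(-5*(-3/(-3) + 2/(-2))*(-3)) = (-1*(-16))*(-5*(-3/(-3) + 2/(-2))*(-3)) = 16*(-5*(-3*(-1/3) + 2*(-1/2))*(-3)) = 16*(-5*(1 - 1)*(-3)) = 16*(-5*0*(-3)) = 16*(0*(-3)) = 16*0 = 0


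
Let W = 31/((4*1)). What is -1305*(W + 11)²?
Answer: -7340625/16 ≈ -4.5879e+5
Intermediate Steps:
W = 31/4 ≈ 7.7500
-1305*(W + 11)² = -1305*(31/4 + 11)² = -1305*(75/4)² = -1305*5625/16 = -7340625/16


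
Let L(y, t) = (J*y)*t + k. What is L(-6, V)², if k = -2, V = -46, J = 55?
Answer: 230371684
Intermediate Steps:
L(y, t) = -2 + 55*t*y (L(y, t) = (55*y)*t - 2 = 55*t*y - 2 = -2 + 55*t*y)
L(-6, V)² = (-2 + 55*(-46)*(-6))² = (-2 + 15180)² = 15178² = 230371684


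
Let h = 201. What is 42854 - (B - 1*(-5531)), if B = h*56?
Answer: 26067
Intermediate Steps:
B = 11256 (B = 201*56 = 11256)
42854 - (B - 1*(-5531)) = 42854 - (11256 - 1*(-5531)) = 42854 - (11256 + 5531) = 42854 - 1*16787 = 42854 - 16787 = 26067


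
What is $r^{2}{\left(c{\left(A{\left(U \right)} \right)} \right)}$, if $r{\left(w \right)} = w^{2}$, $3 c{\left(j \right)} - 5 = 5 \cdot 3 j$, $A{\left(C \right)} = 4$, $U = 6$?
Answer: $\frac{17850625}{81} \approx 2.2038 \cdot 10^{5}$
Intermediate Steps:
$c{\left(j \right)} = \frac{5}{3} + 5 j$ ($c{\left(j \right)} = \frac{5}{3} + \frac{5 \cdot 3 j}{3} = \frac{5}{3} + \frac{15 j}{3} = \frac{5}{3} + 5 j$)
$r^{2}{\left(c{\left(A{\left(U \right)} \right)} \right)} = \left(\left(\frac{5}{3} + 5 \cdot 4\right)^{2}\right)^{2} = \left(\left(\frac{5}{3} + 20\right)^{2}\right)^{2} = \left(\left(\frac{65}{3}\right)^{2}\right)^{2} = \left(\frac{4225}{9}\right)^{2} = \frac{17850625}{81}$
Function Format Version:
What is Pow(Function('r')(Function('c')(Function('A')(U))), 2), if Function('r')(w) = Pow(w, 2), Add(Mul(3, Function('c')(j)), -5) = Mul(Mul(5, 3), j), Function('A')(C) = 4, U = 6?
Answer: Rational(17850625, 81) ≈ 2.2038e+5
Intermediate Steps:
Function('c')(j) = Add(Rational(5, 3), Mul(5, j)) (Function('c')(j) = Add(Rational(5, 3), Mul(Rational(1, 3), Mul(Mul(5, 3), j))) = Add(Rational(5, 3), Mul(Rational(1, 3), Mul(15, j))) = Add(Rational(5, 3), Mul(5, j)))
Pow(Function('r')(Function('c')(Function('A')(U))), 2) = Pow(Pow(Add(Rational(5, 3), Mul(5, 4)), 2), 2) = Pow(Pow(Add(Rational(5, 3), 20), 2), 2) = Pow(Pow(Rational(65, 3), 2), 2) = Pow(Rational(4225, 9), 2) = Rational(17850625, 81)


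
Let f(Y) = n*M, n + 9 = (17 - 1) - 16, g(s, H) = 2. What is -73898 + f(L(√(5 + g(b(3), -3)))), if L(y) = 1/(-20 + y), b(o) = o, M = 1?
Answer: -73907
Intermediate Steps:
n = -9 (n = -9 + ((17 - 1) - 16) = -9 + (16 - 16) = -9 + 0 = -9)
f(Y) = -9 (f(Y) = -9*1 = -9)
-73898 + f(L(√(5 + g(b(3), -3)))) = -73898 - 9 = -73907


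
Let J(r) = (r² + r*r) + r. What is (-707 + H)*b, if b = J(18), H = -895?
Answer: -1066932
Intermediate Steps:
J(r) = r + 2*r² (J(r) = (r² + r²) + r = 2*r² + r = r + 2*r²)
b = 666 (b = 18*(1 + 2*18) = 18*(1 + 36) = 18*37 = 666)
(-707 + H)*b = (-707 - 895)*666 = -1602*666 = -1066932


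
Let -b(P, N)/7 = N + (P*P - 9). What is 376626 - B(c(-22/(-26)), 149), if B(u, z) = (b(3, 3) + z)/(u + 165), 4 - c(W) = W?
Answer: 411651386/1093 ≈ 3.7663e+5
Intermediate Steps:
b(P, N) = 63 - 7*N - 7*P**2 (b(P, N) = -7*(N + (P*P - 9)) = -7*(N + (P**2 - 9)) = -7*(N + (-9 + P**2)) = -7*(-9 + N + P**2) = 63 - 7*N - 7*P**2)
c(W) = 4 - W
B(u, z) = (-21 + z)/(165 + u) (B(u, z) = ((63 - 7*3 - 7*3**2) + z)/(u + 165) = ((63 - 21 - 7*9) + z)/(165 + u) = ((63 - 21 - 63) + z)/(165 + u) = (-21 + z)/(165 + u))
376626 - B(c(-22/(-26)), 149) = 376626 - (-21 + 149)/(165 + (4 - (-22)/(-26))) = 376626 - 128/(165 + (4 - (-22)*(-1)/26)) = 376626 - 128/(165 + (4 - 1*11/13)) = 376626 - 128/(165 + (4 - 11/13)) = 376626 - 128/(165 + 41/13) = 376626 - 128/2186/13 = 376626 - 13*128/2186 = 376626 - 1*832/1093 = 376626 - 832/1093 = 411651386/1093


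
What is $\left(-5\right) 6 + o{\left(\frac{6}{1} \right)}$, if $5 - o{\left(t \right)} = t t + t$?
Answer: $-67$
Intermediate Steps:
$o{\left(t \right)} = 5 - t - t^{2}$ ($o{\left(t \right)} = 5 - \left(t t + t\right) = 5 - \left(t^{2} + t\right) = 5 - \left(t + t^{2}\right) = 5 - t - t^{2}$)
$\left(-5\right) 6 + o{\left(\frac{6}{1} \right)} = \left(-5\right) 6 - \left(-5 + 6 + \left(\frac{6}{1}\right)^{2}\right) = -30 - \left(-5 + 6 + \left(6 \cdot 1\right)^{2}\right) = -30 - 37 = -67$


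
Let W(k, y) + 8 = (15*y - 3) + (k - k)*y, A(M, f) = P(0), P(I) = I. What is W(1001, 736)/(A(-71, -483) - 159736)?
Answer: -269/3896 ≈ -0.069045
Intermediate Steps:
A(M, f) = 0
W(k, y) = -11 + 15*y (W(k, y) = -8 + ((15*y - 3) + (k - k)*y) = -8 + ((-3 + 15*y) + 0*y) = -8 + ((-3 + 15*y) + 0) = -8 + (-3 + 15*y) = -11 + 15*y)
W(1001, 736)/(A(-71, -483) - 159736) = (-11 + 15*736)/(0 - 159736) = (-11 + 11040)/(-159736) = 11029*(-1/159736) = -269/3896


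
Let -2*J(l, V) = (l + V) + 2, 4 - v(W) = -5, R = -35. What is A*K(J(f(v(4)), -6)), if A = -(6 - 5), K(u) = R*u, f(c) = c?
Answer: -175/2 ≈ -87.500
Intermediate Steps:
v(W) = 9 (v(W) = 4 - 1*(-5) = 4 + 5 = 9)
J(l, V) = -1 - V/2 - l/2 (J(l, V) = -((l + V) + 2)/2 = -((V + l) + 2)/2 = -(2 + V + l)/2 = -1 - V/2 - l/2)
K(u) = -35*u
A = -1 (A = -1*1 = -1)
A*K(J(f(v(4)), -6)) = -(-35)*(-1 - ½*(-6) - ½*9) = -(-35)*(-1 + 3 - 9/2) = -(-35)*(-5)/2 = -1*175/2 = -175/2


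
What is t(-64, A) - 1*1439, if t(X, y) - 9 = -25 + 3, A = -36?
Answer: -1452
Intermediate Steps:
t(X, y) = -13 (t(X, y) = 9 + (-25 + 3) = 9 - 22 = -13)
t(-64, A) - 1*1439 = -13 - 1*1439 = -13 - 1439 = -1452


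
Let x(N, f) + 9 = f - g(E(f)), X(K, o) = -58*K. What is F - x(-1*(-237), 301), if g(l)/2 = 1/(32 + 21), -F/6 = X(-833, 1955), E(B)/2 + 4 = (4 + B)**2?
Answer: -15379326/53 ≈ -2.9018e+5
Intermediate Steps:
E(B) = -8 + 2*(4 + B)**2
F = -289884 (F = -(-348)*(-833) = -6*48314 = -289884)
g(l) = 2/53 (g(l) = 2/(32 + 21) = 2/53)
x(N, f) = -479/53 + f (x(N, f) = -9 + (f - 1*2/53) = -9 + (f - 2/53) = -9 + (-2/53 + f) = -479/53 + f)
F - x(-1*(-237), 301) = -289884 - (-479/53 + 301) = -289884 - 1*15474/53 = -289884 - 15474/53 = -15379326/53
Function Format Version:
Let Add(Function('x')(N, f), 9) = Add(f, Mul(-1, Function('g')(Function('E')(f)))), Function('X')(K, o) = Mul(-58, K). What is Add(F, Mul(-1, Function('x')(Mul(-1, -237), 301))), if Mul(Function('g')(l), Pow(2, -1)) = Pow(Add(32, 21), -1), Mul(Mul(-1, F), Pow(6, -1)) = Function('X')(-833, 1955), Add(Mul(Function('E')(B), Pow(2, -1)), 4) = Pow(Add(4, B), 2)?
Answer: Rational(-15379326, 53) ≈ -2.9018e+5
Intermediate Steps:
Function('E')(B) = Add(-8, Mul(2, Pow(Add(4, B), 2)))
F = -289884 (F = Mul(-6, Mul(-58, -833)) = Mul(-6, 48314) = -289884)
Function('g')(l) = Rational(2, 53) (Function('g')(l) = Mul(2, Pow(Add(32, 21), -1)) = Mul(2, Pow(53, -1)) = Mul(2, Rational(1, 53)) = Rational(2, 53))
Function('x')(N, f) = Add(Rational(-479, 53), f) (Function('x')(N, f) = Add(-9, Add(f, Mul(-1, Rational(2, 53)))) = Add(-9, Add(f, Rational(-2, 53))) = Add(-9, Add(Rational(-2, 53), f)) = Add(Rational(-479, 53), f))
Add(F, Mul(-1, Function('x')(Mul(-1, -237), 301))) = Add(-289884, Mul(-1, Add(Rational(-479, 53), 301))) = Add(-289884, Mul(-1, Rational(15474, 53))) = Add(-289884, Rational(-15474, 53)) = Rational(-15379326, 53)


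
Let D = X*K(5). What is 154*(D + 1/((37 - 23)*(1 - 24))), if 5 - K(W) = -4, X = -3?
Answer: -95645/23 ≈ -4158.5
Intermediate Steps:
K(W) = 9 (K(W) = 5 - 1*(-4) = 5 + 4 = 9)
D = -27 (D = -3*9 = -27)
154*(D + 1/((37 - 23)*(1 - 24))) = 154*(-27 + 1/((37 - 23)*(1 - 24))) = 154*(-27 + 1/(14*(-23))) = 154*(-27 + 1/(-322)) = 154*(-27 - 1/322) = 154*(-8695/322) = -95645/23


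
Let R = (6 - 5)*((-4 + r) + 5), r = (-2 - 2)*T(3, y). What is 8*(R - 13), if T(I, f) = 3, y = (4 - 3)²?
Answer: -192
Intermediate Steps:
y = 1 (y = 1² = 1)
r = -12 (r = (-2 - 2)*3 = -4*3 = -12)
R = -11 (R = (6 - 5)*((-4 - 12) + 5) = 1*(-16 + 5) = 1*(-11) = -11)
8*(R - 13) = 8*(-11 - 13) = 8*(-24) = -192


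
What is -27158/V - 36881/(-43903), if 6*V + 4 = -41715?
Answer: 8692544483/1831589257 ≈ 4.7459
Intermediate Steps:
V = -41719/6 (V = -2/3 + (1/6)*(-41715) = -2/3 - 13905/2 = -41719/6 ≈ -6953.2)
-27158/V - 36881/(-43903) = -27158/(-41719/6) - 36881/(-43903) = -27158*(-6/41719) - 36881*(-1/43903) = 162948/41719 + 36881/43903 = 8692544483/1831589257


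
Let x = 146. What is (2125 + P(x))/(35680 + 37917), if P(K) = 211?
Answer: 2336/73597 ≈ 0.031740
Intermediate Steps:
(2125 + P(x))/(35680 + 37917) = (2125 + 211)/(35680 + 37917) = 2336/73597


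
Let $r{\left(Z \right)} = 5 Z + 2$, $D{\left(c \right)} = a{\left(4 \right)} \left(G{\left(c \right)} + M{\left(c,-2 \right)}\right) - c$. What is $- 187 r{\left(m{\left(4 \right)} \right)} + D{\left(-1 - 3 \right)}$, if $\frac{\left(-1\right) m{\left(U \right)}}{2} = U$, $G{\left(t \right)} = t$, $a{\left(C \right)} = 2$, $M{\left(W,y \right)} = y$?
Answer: $7098$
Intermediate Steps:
$m{\left(U \right)} = - 2 U$
$D{\left(c \right)} = -4 + c$ ($D{\left(c \right)} = 2 \left(c - 2\right) - c = 2 \left(-2 + c\right) - c = \left(-4 + 2 c\right) - c = -4 + c$)
$r{\left(Z \right)} = 2 + 5 Z$
$- 187 r{\left(m{\left(4 \right)} \right)} + D{\left(-1 - 3 \right)} = - 187 \left(2 + 5 \left(\left(-2\right) 4\right)\right) - 8 = - 187 \left(2 + 5 \left(-8\right)\right) - 8 = - 187 \left(2 - 40\right) - 8 = \left(-187\right) \left(-38\right) - 8 = 7106 - 8 = 7098$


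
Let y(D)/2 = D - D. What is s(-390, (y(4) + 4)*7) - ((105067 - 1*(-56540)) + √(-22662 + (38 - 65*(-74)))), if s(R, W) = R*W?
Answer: -172527 - I*√17814 ≈ -1.7253e+5 - 133.47*I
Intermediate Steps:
y(D) = 0 (y(D) = 2*(D - D) = 2*0 = 0)
s(-390, (y(4) + 4)*7) - ((105067 - 1*(-56540)) + √(-22662 + (38 - 65*(-74)))) = -390*(0 + 4)*7 - ((105067 - 1*(-56540)) + √(-22662 + (38 - 65*(-74)))) = -1560*7 - ((105067 + 56540) + √(-22662 + (38 + 4810))) = -390*28 - (161607 + √(-22662 + 4848)) = -10920 - (161607 + √(-17814)) = -10920 - (161607 + I*√17814) = -10920 + (-161607 - I*√17814) = -172527 - I*√17814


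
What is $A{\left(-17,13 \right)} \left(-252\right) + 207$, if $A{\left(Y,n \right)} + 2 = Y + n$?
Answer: $1719$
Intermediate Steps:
$A{\left(Y,n \right)} = -2 + Y + n$ ($A{\left(Y,n \right)} = -2 + \left(Y + n\right) = -2 + Y + n$)
$A{\left(-17,13 \right)} \left(-252\right) + 207 = \left(-2 - 17 + 13\right) \left(-252\right) + 207 = \left(-6\right) \left(-252\right) + 207 = 1512 + 207 = 1719$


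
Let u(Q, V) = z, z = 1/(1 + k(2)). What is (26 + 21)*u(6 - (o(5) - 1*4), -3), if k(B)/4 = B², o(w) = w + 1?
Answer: 47/17 ≈ 2.7647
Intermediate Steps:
o(w) = 1 + w
k(B) = 4*B²
z = 1/17 (z = 1/(1 + 4*2²) = 1/(1 + 4*4) = 1/(1 + 16) = 1/17 ≈ 0.058824)
u(Q, V) = 1/17
(26 + 21)*u(6 - (o(5) - 1*4), -3) = (26 + 21)*(1/17) = 47*(1/17) = 47/17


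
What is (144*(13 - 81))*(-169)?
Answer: 1654848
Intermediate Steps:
(144*(13 - 81))*(-169) = (144*(-68))*(-169) = -9792*(-169) = 1654848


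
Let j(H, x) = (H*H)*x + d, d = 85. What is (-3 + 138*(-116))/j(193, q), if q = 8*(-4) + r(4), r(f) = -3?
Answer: 16011/1303630 ≈ 0.012282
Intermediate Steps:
q = -35 (q = 8*(-4) - 3 = -32 - 3 = -35)
j(H, x) = 85 + x*H**2 (j(H, x) = (H*H)*x + 85 = H**2*x + 85 = x*H**2 + 85 = 85 + x*H**2)
(-3 + 138*(-116))/j(193, q) = (-3 + 138*(-116))/(85 - 35*193**2) = (-3 - 16008)/(85 - 35*37249) = -16011/(85 - 1303715) = -16011/(-1303630) = -16011*(-1/1303630) = 16011/1303630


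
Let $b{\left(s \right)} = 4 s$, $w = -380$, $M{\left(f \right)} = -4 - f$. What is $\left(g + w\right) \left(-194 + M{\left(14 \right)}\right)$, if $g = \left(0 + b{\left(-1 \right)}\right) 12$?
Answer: $90736$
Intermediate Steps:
$g = -48$ ($g = \left(0 + 4 \left(-1\right)\right) 12 = \left(0 - 4\right) 12 = \left(-4\right) 12 = -48$)
$\left(g + w\right) \left(-194 + M{\left(14 \right)}\right) = \left(-48 - 380\right) \left(-194 - 18\right) = - 428 \left(-194 - 18\right) = \left(-428\right) \left(-212\right) = 90736$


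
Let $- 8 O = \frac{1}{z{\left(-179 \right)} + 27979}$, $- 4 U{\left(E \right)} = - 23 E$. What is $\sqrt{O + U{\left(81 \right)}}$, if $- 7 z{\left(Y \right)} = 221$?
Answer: $\frac{5 \sqrt{713005106822}}{195632} \approx 21.581$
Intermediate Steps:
$z{\left(Y \right)} = - \frac{221}{7}$ ($z{\left(Y \right)} = \left(- \frac{1}{7}\right) 221 = - \frac{221}{7}$)
$U{\left(E \right)} = \frac{23 E}{4}$ ($U{\left(E \right)} = - \frac{\left(-23\right) E}{4} = \frac{23 E}{4}$)
$O = - \frac{7}{1565056}$ ($O = - \frac{1}{8 \left(- \frac{221}{7} + 27979\right)} = - \frac{1}{8 \cdot \frac{195632}{7}} = \left(- \frac{1}{8}\right) \frac{7}{195632} = - \frac{7}{1565056} \approx -4.4727 \cdot 10^{-6}$)
$\sqrt{O + U{\left(81 \right)}} = \sqrt{- \frac{7}{1565056} + \frac{23}{4} \cdot 81} = \sqrt{- \frac{7}{1565056} + \frac{1863}{4}} = \sqrt{\frac{728924825}{1565056}} = \frac{5 \sqrt{713005106822}}{195632}$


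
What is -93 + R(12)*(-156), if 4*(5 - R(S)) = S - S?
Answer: -873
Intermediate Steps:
R(S) = 5 (R(S) = 5 - (S - S)/4 = 5 - 1/4*0 = 5 + 0 = 5)
-93 + R(12)*(-156) = -93 + 5*(-156) = -93 - 780 = -873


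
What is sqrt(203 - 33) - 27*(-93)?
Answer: 2511 + sqrt(170) ≈ 2524.0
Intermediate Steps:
sqrt(203 - 33) - 27*(-93) = sqrt(170) + 2511 = 2511 + sqrt(170)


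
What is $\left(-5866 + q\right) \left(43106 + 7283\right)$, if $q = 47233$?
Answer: $2084441763$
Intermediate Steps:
$\left(-5866 + q\right) \left(43106 + 7283\right) = \left(-5866 + 47233\right) \left(43106 + 7283\right) = 41367 \cdot 50389 = 2084441763$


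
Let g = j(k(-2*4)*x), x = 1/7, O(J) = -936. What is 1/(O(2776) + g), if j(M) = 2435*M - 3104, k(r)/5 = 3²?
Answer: 7/81295 ≈ 8.6106e-5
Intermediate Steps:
k(r) = 45 (k(r) = 5*3² = 5*9 = 45)
x = ⅐ ≈ 0.14286
j(M) = -3104 + 2435*M
g = 87847/7 (g = -3104 + 2435*(45*(⅐)) = -3104 + 2435*(45/7) = -3104 + 109575/7 = 87847/7 ≈ 12550.)
1/(O(2776) + g) = 1/(-936 + 87847/7) = 1/(81295/7) = 7/81295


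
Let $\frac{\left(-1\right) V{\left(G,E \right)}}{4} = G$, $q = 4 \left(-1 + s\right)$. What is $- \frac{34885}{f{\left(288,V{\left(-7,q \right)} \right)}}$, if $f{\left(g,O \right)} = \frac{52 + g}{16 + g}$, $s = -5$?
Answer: $- \frac{530252}{17} \approx -31191.0$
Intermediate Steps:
$q = -24$ ($q = 4 \left(-1 - 5\right) = 4 \left(-6\right) = -24$)
$V{\left(G,E \right)} = - 4 G$
$f{\left(g,O \right)} = \frac{52 + g}{16 + g}$
$- \frac{34885}{f{\left(288,V{\left(-7,q \right)} \right)}} = - \frac{34885}{\frac{1}{16 + 288} \left(52 + 288\right)} = - \frac{34885}{\frac{1}{304} \cdot 340} = - \frac{34885}{\frac{85}{76}} = \left(-34885\right) \frac{76}{85} = - \frac{530252}{17}$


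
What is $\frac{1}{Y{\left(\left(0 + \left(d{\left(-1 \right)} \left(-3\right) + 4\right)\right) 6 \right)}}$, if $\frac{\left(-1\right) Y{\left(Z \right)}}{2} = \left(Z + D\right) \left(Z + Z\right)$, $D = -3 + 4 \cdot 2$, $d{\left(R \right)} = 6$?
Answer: $- \frac{1}{26544} \approx -3.7673 \cdot 10^{-5}$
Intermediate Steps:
$D = 5$ ($D = -3 + 8 = 5$)
$Y{\left(Z \right)} = - 4 Z \left(5 + Z\right)$ ($Y{\left(Z \right)} = - 2 \left(Z + 5\right) \left(Z + Z\right) = - 2 \left(5 + Z\right) 2 Z = - 2 \cdot 2 Z \left(5 + Z\right) = - 4 Z \left(5 + Z\right)$)
$\frac{1}{Y{\left(\left(0 + \left(d{\left(-1 \right)} \left(-3\right) + 4\right)\right) 6 \right)}} = \frac{1}{\left(-4\right) \left(0 + \left(6 \left(-3\right) + 4\right)\right) 6 \left(5 + \left(0 + \left(6 \left(-3\right) + 4\right)\right) 6\right)} = \frac{1}{\left(-4\right) \left(0 + \left(-18 + 4\right)\right) 6 \left(5 + \left(0 + \left(-18 + 4\right)\right) 6\right)} = \frac{1}{\left(-4\right) \left(0 - 14\right) 6 \left(5 + \left(0 - 14\right) 6\right)} = \frac{1}{\left(-4\right) \left(\left(-14\right) 6\right) \left(5 - 84\right)} = \frac{1}{\left(-4\right) \left(-84\right) \left(5 - 84\right)} = \frac{1}{\left(-4\right) \left(-84\right) \left(-79\right)} = \frac{1}{-26544} = - \frac{1}{26544}$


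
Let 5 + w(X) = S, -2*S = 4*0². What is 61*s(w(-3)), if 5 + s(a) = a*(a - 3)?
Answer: 2135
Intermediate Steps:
S = 0 (S = -2*0² = -2*0 = -½*0 = 0)
w(X) = -5 (w(X) = -5 + 0 = -5)
s(a) = -5 + a*(-3 + a) (s(a) = -5 + a*(a - 3) = -5 + a*(-3 + a))
61*s(w(-3)) = 61*(-5 + (-5)² - 3*(-5)) = 61*(-5 + 25 + 15) = 61*35 = 2135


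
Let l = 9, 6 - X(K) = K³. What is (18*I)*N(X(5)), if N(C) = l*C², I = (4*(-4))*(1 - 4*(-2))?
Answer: -330347808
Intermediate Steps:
I = -144 (I = -16*(1 + 8) = -16*9 = -144)
X(K) = 6 - K³
N(C) = 9*C²
(18*I)*N(X(5)) = (18*(-144))*(9*(6 - 1*5³)²) = -23328*(6 - 1*125)² = -23328*(6 - 125)² = -23328*(-119)² = -23328*14161 = -2592*127449 = -330347808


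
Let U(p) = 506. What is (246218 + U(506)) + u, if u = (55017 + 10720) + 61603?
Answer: 374064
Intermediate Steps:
u = 127340 (u = 65737 + 61603 = 127340)
(246218 + U(506)) + u = (246218 + 506) + 127340 = 246724 + 127340 = 374064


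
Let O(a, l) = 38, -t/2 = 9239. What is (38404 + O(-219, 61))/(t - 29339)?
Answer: -12814/15939 ≈ -0.80394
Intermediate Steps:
t = -18478 (t = -2*9239 = -18478)
(38404 + O(-219, 61))/(t - 29339) = (38404 + 38)/(-18478 - 29339) = 38442/(-47817) = 38442*(-1/47817) = -12814/15939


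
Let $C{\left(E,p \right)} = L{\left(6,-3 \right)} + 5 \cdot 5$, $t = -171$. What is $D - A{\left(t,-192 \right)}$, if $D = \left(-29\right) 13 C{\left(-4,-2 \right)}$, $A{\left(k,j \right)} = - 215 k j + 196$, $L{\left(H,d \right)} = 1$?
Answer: $7048882$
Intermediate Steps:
$C{\left(E,p \right)} = 26$ ($C{\left(E,p \right)} = 1 + 5 \cdot 5 = 1 + 25 = 26$)
$A{\left(k,j \right)} = 196 - 215 j k$ ($A{\left(k,j \right)} = - 215 j k + 196 = 196 - 215 j k$)
$D = -9802$ ($D = \left(-29\right) 13 \cdot 26 = \left(-377\right) 26 = -9802$)
$D - A{\left(t,-192 \right)} = -9802 - \left(196 - \left(-41280\right) \left(-171\right)\right) = -9802 - \left(196 - 7058880\right) = -9802 - -7058684 = -9802 + 7058684 = 7048882$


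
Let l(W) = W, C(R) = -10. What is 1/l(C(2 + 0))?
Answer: -⅒ ≈ -0.10000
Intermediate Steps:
1/l(C(2 + 0)) = 1/(-10) = -⅒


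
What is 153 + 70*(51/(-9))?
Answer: -731/3 ≈ -243.67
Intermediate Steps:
153 + 70*(51/(-9)) = 153 + 70*(51*(-⅑)) = 153 + 70*(-17/3) = 153 - 1190/3 = -731/3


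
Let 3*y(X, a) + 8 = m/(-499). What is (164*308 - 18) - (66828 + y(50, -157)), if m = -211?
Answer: -24448217/1497 ≈ -16331.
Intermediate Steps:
y(X, a) = -3781/1497 (y(X, a) = -8/3 + (-211/(-499))/3 = -8/3 + (-211*(-1/499))/3 = -8/3 + (⅓)*(211/499) = -8/3 + 211/1497 = -3781/1497)
(164*308 - 18) - (66828 + y(50, -157)) = (164*308 - 18) - (66828 - 3781/1497) = (50512 - 18) - 1*100037735/1497 = 50494 - 100037735/1497 = -24448217/1497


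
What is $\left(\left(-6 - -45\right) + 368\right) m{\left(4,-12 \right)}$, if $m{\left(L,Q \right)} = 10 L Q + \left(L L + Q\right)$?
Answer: $-193732$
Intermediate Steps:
$m{\left(L,Q \right)} = Q + L^{2} + 10 L Q$ ($m{\left(L,Q \right)} = 10 L Q + \left(L^{2} + Q\right) = 10 L Q + \left(Q + L^{2}\right) = Q + L^{2} + 10 L Q$)
$\left(\left(-6 - -45\right) + 368\right) m{\left(4,-12 \right)} = \left(\left(-6 - -45\right) + 368\right) \left(-12 + 4^{2} + 10 \cdot 4 \left(-12\right)\right) = \left(\left(-6 + 45\right) + 368\right) \left(-12 + 16 - 480\right) = \left(39 + 368\right) \left(-476\right) = 407 \left(-476\right) = -193732$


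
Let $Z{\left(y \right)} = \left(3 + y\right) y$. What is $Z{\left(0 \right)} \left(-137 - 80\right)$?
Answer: $0$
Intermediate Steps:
$Z{\left(y \right)} = y \left(3 + y\right)$
$Z{\left(0 \right)} \left(-137 - 80\right) = 0 \left(3 + 0\right) \left(-137 - 80\right) = 0 \cdot 3 \left(-217\right) = 0 \left(-217\right) = 0$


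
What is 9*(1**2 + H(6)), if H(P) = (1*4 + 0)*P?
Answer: 225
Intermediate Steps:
H(P) = 4*P (H(P) = (4 + 0)*P = 4*P)
9*(1**2 + H(6)) = 9*(1**2 + 4*6) = 9*(1 + 24) = 9*25 = 225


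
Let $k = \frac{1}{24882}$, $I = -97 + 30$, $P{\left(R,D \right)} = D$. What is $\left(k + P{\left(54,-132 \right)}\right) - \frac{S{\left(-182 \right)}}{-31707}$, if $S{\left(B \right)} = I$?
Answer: $- \frac{2670278645}{20229066} \approx -132.0$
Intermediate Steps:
$I = -67$
$S{\left(B \right)} = -67$
$k = \frac{1}{24882} \approx 4.019 \cdot 10^{-5}$
$\left(k + P{\left(54,-132 \right)}\right) - \frac{S{\left(-182 \right)}}{-31707} = \left(\frac{1}{24882} - 132\right) - - \frac{67}{-31707} = - \frac{3284423}{24882} - \left(-67\right) \left(- \frac{1}{31707}\right) = - \frac{3284423}{24882} - \frac{67}{31707} = - \frac{2670278645}{20229066}$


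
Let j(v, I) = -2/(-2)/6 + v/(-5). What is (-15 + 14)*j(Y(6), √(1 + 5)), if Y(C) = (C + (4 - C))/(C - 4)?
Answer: 7/30 ≈ 0.23333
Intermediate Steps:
Y(C) = 4/(-4 + C)
j(v, I) = ⅙ - v/5 (j(v, I) = -2*(-½)*(⅙) + v*(-⅕) = 1*(⅙) - v/5 = ⅙ - v/5)
(-15 + 14)*j(Y(6), √(1 + 5)) = (-15 + 14)*(⅙ - 4/(5*(-4 + 6))) = -(⅙ - 4/(5*2)) = -(⅙ - ⅕*2) = -(⅙ - ⅖) = -1*(-7/30) = 7/30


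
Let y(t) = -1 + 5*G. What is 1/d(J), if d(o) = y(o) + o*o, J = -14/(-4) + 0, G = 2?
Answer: 4/85 ≈ 0.047059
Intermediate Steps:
J = 7/2 (J = -14*(-1/4) + 0 = 7/2 + 0 = 7/2 ≈ 3.5000)
y(t) = 9 (y(t) = -1 + 5*2 = -1 + 10 = 9)
d(o) = 9 + o**2 (d(o) = 9 + o*o = 9 + o**2)
1/d(J) = 1/(9 + (7/2)**2) = 1/(9 + 49/4) = 1/(85/4) = 4/85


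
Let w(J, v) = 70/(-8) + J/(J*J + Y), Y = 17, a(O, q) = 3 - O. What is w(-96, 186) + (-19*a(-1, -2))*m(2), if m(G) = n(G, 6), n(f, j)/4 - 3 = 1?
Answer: -45232851/36932 ≈ -1224.8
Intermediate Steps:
n(f, j) = 16 (n(f, j) = 12 + 4*1 = 12 + 4 = 16)
m(G) = 16
w(J, v) = -35/4 + J/(17 + J²) (w(J, v) = 70/(-8) + J/(J*J + 17) = 70*(-⅛) + J/(J² + 17) = -35/4 + J/(17 + J²))
w(-96, 186) + (-19*a(-1, -2))*m(2) = (-595 - 35*(-96)² + 4*(-96))/(4*(17 + (-96)²)) - 19*(3 - 1*(-1))*16 = (-595 - 35*9216 - 384)/(4*(17 + 9216)) - 19*(3 + 1)*16 = (¼)*(-595 - 322560 - 384)/9233 - 19*4*16 = (¼)*(1/9233)*(-323539) - 76*16 = -323539/36932 - 1216 = -45232851/36932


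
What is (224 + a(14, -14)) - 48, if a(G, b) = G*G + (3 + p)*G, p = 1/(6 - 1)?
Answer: 2084/5 ≈ 416.80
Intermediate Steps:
p = ⅕ (p = 1/5 = ⅕ ≈ 0.20000)
a(G, b) = G² + 16*G/5 (a(G, b) = G*G + (3 + ⅕)*G = G² + 16*G/5)
(224 + a(14, -14)) - 48 = (224 + (⅕)*14*(16 + 5*14)) - 48 = (224 + (⅕)*14*(16 + 70)) - 48 = (224 + (⅕)*14*86) - 48 = (224 + 1204/5) - 48 = 2324/5 - 48 = 2084/5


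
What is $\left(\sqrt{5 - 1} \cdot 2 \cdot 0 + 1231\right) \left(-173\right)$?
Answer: $-212963$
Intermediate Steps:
$\left(\sqrt{5 - 1} \cdot 2 \cdot 0 + 1231\right) \left(-173\right) = \left(\sqrt{4} \cdot 2 \cdot 0 + 1231\right) \left(-173\right) = \left(2 \cdot 2 \cdot 0 + 1231\right) \left(-173\right) = \left(4 \cdot 0 + 1231\right) \left(-173\right) = \left(0 + 1231\right) \left(-173\right) = 1231 \left(-173\right) = -212963$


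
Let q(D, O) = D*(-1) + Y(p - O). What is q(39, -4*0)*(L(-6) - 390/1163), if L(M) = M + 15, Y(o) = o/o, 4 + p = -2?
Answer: -382926/1163 ≈ -329.26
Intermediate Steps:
p = -6 (p = -4 - 2 = -6)
Y(o) = 1
L(M) = 15 + M
q(D, O) = 1 - D (q(D, O) = D*(-1) + 1 = -D + 1 = 1 - D)
q(39, -4*0)*(L(-6) - 390/1163) = (1 - 1*39)*((15 - 6) - 390/1163) = (1 - 39)*(9 - 390*1/1163) = -38*(9 - 390/1163) = -38*10077/1163 = -382926/1163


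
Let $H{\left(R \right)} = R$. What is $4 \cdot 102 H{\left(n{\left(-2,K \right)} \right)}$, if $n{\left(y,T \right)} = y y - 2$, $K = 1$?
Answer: $816$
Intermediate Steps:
$n{\left(y,T \right)} = -2 + y^{2}$ ($n{\left(y,T \right)} = y^{2} - 2 = -2 + y^{2}$)
$4 \cdot 102 H{\left(n{\left(-2,K \right)} \right)} = 4 \cdot 102 \left(-2 + \left(-2\right)^{2}\right) = 4 \cdot 102 \left(-2 + 4\right) = 4 \cdot 102 \cdot 2 = 4 \cdot 204 = 816$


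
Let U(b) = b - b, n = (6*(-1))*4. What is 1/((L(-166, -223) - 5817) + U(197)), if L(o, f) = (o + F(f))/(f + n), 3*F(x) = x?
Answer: -741/4309676 ≈ -0.00017194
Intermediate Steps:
n = -24 (n = -6*4 = -24)
F(x) = x/3
U(b) = 0
L(o, f) = (o + f/3)/(-24 + f) (L(o, f) = (o + f/3)/(f - 24) = (o + f/3)/(-24 + f))
1/((L(-166, -223) - 5817) + U(197)) = 1/(((-166 + (1/3)*(-223))/(-24 - 223) - 5817) + 0) = 1/(((-166 - 223/3)/(-247) - 5817) + 0) = 1/((-1/247*(-721/3) - 5817) + 0) = 1/((721/741 - 5817) + 0) = 1/(-4309676/741 + 0) = 1/(-4309676/741) = -741/4309676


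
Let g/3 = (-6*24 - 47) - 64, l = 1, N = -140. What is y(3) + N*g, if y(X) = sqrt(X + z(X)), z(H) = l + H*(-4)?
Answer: 107100 + 2*I*sqrt(2) ≈ 1.071e+5 + 2.8284*I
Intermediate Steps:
z(H) = 1 - 4*H (z(H) = 1 + H*(-4) = 1 - 4*H)
y(X) = sqrt(1 - 3*X) (y(X) = sqrt(X + (1 - 4*X)) = sqrt(1 - 3*X))
g = -765 (g = 3*((-6*24 - 47) - 64) = 3*((-144 - 47) - 64) = 3*(-191 - 64) = 3*(-255) = -765)
y(3) + N*g = sqrt(1 - 3*3) - 140*(-765) = sqrt(1 - 9) + 107100 = sqrt(-8) + 107100 = 2*I*sqrt(2) + 107100 = 107100 + 2*I*sqrt(2)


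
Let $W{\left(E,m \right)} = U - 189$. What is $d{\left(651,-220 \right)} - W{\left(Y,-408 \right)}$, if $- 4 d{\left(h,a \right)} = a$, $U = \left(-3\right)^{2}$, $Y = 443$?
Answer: $235$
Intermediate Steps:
$U = 9$
$d{\left(h,a \right)} = - \frac{a}{4}$
$W{\left(E,m \right)} = -180$ ($W{\left(E,m \right)} = 9 - 189 = -180$)
$d{\left(651,-220 \right)} - W{\left(Y,-408 \right)} = \left(- \frac{1}{4}\right) \left(-220\right) - -180 = 55 + 180 = 235$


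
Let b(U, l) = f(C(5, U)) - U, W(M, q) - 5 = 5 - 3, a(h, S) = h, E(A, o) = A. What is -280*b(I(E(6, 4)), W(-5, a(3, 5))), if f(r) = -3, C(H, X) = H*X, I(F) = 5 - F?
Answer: 560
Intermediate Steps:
W(M, q) = 7 (W(M, q) = 5 + (5 - 3) = 5 + 2 = 7)
b(U, l) = -3 - U
-280*b(I(E(6, 4)), W(-5, a(3, 5))) = -280*(-3 - (5 - 1*6)) = -280*(-3 - (5 - 6)) = -280*(-3 - 1*(-1)) = -280*(-3 + 1) = -280*(-2) = 560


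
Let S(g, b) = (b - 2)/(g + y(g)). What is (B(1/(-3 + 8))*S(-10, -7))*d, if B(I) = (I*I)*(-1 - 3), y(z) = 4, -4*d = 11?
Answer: 33/50 ≈ 0.66000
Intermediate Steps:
d = -11/4 (d = -¼*11 = -11/4 ≈ -2.7500)
B(I) = -4*I² (B(I) = I²*(-4) = -4*I²)
S(g, b) = (-2 + b)/(4 + g) (S(g, b) = (b - 2)/(g + 4) = (-2 + b)/(4 + g))
(B(1/(-3 + 8))*S(-10, -7))*d = ((-4/(-3 + 8)²)*((-2 - 7)/(4 - 10)))*(-11/4) = ((-4*(1/5)²)*(-9/(-6)))*(-11/4) = ((-4*(⅕)²)*(-⅙*(-9)))*(-11/4) = (-4*1/25*(3/2))*(-11/4) = -4/25*3/2*(-11/4) = -6/25*(-11/4) = 33/50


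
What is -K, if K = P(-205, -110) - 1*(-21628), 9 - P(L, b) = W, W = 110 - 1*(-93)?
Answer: -21434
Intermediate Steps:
W = 203 (W = 110 + 93 = 203)
P(L, b) = -194 (P(L, b) = 9 - 1*203 = 9 - 203 = -194)
K = 21434 (K = -194 - 1*(-21628) = -194 + 21628 = 21434)
-K = -1*21434 = -21434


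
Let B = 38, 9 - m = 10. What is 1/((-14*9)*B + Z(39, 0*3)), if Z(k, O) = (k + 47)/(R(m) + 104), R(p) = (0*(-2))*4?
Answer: -52/248933 ≈ -0.00020889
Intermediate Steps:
m = -1 (m = 9 - 1*10 = 9 - 10 = -1)
R(p) = 0 (R(p) = 0*4 = 0)
Z(k, O) = 47/104 + k/104 (Z(k, O) = (k + 47)/(0 + 104) = (47 + k)/104 = (47 + k)*(1/104) = 47/104 + k/104)
1/((-14*9)*B + Z(39, 0*3)) = 1/(-14*9*38 + (47/104 + (1/104)*39)) = 1/(-126*38 + (47/104 + 3/8)) = 1/(-4788 + 43/52) = 1/(-248933/52) = -52/248933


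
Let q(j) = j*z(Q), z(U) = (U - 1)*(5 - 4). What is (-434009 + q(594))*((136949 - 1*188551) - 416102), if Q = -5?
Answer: 204654642392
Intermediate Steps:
z(U) = -1 + U (z(U) = (-1 + U)*1 = -1 + U)
q(j) = -6*j (q(j) = j*(-1 - 5) = j*(-6) = -6*j)
(-434009 + q(594))*((136949 - 1*188551) - 416102) = (-434009 - 6*594)*((136949 - 1*188551) - 416102) = (-434009 - 3564)*((136949 - 188551) - 416102) = -437573*(-51602 - 416102) = -437573*(-467704) = 204654642392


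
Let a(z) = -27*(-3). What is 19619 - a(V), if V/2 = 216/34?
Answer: 19538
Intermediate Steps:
V = 216/17 (V = 2*(216/34) = 2*(216*(1/34)) = 2*(108/17) = 216/17 ≈ 12.706)
a(z) = 81
19619 - a(V) = 19619 - 1*81 = 19619 - 81 = 19538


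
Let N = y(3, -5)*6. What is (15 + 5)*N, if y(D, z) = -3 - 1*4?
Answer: -840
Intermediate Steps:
y(D, z) = -7 (y(D, z) = -3 - 4 = -7)
N = -42 (N = -7*6 = -42)
(15 + 5)*N = (15 + 5)*(-42) = 20*(-42) = -840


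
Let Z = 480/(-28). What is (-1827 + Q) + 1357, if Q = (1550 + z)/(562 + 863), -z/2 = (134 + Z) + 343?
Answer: -4683838/9975 ≈ -469.56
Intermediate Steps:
Z = -120/7 (Z = 480*(-1/28) = -120/7 ≈ -17.143)
z = -6438/7 (z = -2*((134 - 120/7) + 343) = -2*(818/7 + 343) = -2*3219/7 = -6438/7 ≈ -919.71)
Q = 4412/9975 (Q = (1550 - 6438/7)/(562 + 863) = (4412/7)/1425 = (4412/7)*(1/1425) = 4412/9975 ≈ 0.44231)
(-1827 + Q) + 1357 = (-1827 + 4412/9975) + 1357 = -18219913/9975 + 1357 = -4683838/9975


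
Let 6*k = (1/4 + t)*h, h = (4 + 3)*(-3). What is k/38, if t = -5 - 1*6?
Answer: 301/304 ≈ 0.99013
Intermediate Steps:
t = -11 (t = -5 - 6 = -11)
h = -21 (h = 7*(-3) = -21)
k = 301/8 (k = ((1/4 - 11)*(-21))/6 = (-43/4*(-21))/6 = (1/6)*(903/4) = 301/8 ≈ 37.625)
k/38 = (301/8)/38 = (1/38)*(301/8) = 301/304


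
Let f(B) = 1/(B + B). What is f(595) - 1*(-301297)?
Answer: 358543431/1190 ≈ 3.0130e+5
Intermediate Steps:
f(B) = 1/(2*B)
f(595) - 1*(-301297) = (1/2)/595 - 1*(-301297) = (1/2)*(1/595) + 301297 = 1/1190 + 301297 = 358543431/1190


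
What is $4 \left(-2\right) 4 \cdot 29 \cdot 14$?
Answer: $-12992$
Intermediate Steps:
$4 \left(-2\right) 4 \cdot 29 \cdot 14 = \left(-8\right) 4 \cdot 29 \cdot 14 = \left(-32\right) 29 \cdot 14 = \left(-928\right) 14 = -12992$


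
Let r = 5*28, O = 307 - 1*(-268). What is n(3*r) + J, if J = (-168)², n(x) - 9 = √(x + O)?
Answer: 28233 + √995 ≈ 28265.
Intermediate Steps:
O = 575 (O = 307 + 268 = 575)
r = 140
n(x) = 9 + √(575 + x) (n(x) = 9 + √(x + 575) = 9 + √(575 + x))
J = 28224
n(3*r) + J = (9 + √(575 + 3*140)) + 28224 = (9 + √(575 + 420)) + 28224 = (9 + √995) + 28224 = 28233 + √995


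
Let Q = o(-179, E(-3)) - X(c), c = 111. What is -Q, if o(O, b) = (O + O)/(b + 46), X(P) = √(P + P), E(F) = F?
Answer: 358/43 + √222 ≈ 23.225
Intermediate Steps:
X(P) = √2*√P (X(P) = √(2*P) = √2*√P)
o(O, b) = 2*O/(46 + b) (o(O, b) = (2*O)/(46 + b) = 2*O/(46 + b))
Q = -358/43 - √222 (Q = 2*(-179)/(46 - 3) - √2*√111 = 2*(-179)/43 - √222 = 2*(-179)*(1/43) - √222 = -358/43 - √222 ≈ -23.225)
-Q = -(-358/43 - √222) = 358/43 + √222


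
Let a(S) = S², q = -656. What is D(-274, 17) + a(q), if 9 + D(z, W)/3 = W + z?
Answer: 429538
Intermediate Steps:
D(z, W) = -27 + 3*W + 3*z (D(z, W) = -27 + 3*(W + z) = -27 + (3*W + 3*z) = -27 + 3*W + 3*z)
D(-274, 17) + a(q) = (-27 + 3*17 + 3*(-274)) + (-656)² = (-27 + 51 - 822) + 430336 = -798 + 430336 = 429538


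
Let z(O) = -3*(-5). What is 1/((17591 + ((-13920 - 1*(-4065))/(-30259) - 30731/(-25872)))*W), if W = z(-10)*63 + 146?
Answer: 782860848/15025786628247187 ≈ 5.2101e-8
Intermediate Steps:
z(O) = 15
W = 1091 (W = 15*63 + 146 = 945 + 146 = 1091)
1/((17591 + ((-13920 - 1*(-4065))/(-30259) - 30731/(-25872)))*W) = 1/((17591 + ((-13920 - 1*(-4065))/(-30259) - 30731/(-25872)))*1091) = (1/1091)/(17591 + ((-13920 + 4065)*(-1/30259) - 30731*(-1/25872))) = (1/1091)/(17591 + (-9855*(-1/30259) + 30731/25872)) = (1/1091)/(17591 + (9855/30259 + 30731/25872)) = (1/1091)/(17591 + 1184857889/782860848) = (1/1091)/(13772490035057/782860848) = (782860848/13772490035057)*(1/1091) = 782860848/15025786628247187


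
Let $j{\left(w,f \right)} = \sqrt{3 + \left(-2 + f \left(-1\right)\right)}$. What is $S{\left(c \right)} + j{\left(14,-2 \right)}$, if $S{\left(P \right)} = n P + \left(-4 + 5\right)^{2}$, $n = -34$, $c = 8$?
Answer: $-271 + \sqrt{3} \approx -269.27$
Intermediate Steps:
$S{\left(P \right)} = 1 - 34 P$ ($S{\left(P \right)} = - 34 P + \left(-4 + 5\right)^{2} = - 34 P + 1^{2} = - 34 P + 1 = 1 - 34 P$)
$j{\left(w,f \right)} = \sqrt{1 - f}$ ($j{\left(w,f \right)} = \sqrt{3 - \left(2 + f\right)} = \sqrt{1 - f}$)
$S{\left(c \right)} + j{\left(14,-2 \right)} = \left(1 - 272\right) + \sqrt{1 - -2} = \left(1 - 272\right) + \sqrt{1 + 2} = -271 + \sqrt{3}$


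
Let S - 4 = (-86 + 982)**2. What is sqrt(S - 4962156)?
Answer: 2*I*sqrt(1039834) ≈ 2039.4*I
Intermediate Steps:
S = 802820 (S = 4 + (-86 + 982)**2 = 4 + 896**2 = 4 + 802816 = 802820)
sqrt(S - 4962156) = sqrt(802820 - 4962156) = sqrt(-4159336) = 2*I*sqrt(1039834)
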